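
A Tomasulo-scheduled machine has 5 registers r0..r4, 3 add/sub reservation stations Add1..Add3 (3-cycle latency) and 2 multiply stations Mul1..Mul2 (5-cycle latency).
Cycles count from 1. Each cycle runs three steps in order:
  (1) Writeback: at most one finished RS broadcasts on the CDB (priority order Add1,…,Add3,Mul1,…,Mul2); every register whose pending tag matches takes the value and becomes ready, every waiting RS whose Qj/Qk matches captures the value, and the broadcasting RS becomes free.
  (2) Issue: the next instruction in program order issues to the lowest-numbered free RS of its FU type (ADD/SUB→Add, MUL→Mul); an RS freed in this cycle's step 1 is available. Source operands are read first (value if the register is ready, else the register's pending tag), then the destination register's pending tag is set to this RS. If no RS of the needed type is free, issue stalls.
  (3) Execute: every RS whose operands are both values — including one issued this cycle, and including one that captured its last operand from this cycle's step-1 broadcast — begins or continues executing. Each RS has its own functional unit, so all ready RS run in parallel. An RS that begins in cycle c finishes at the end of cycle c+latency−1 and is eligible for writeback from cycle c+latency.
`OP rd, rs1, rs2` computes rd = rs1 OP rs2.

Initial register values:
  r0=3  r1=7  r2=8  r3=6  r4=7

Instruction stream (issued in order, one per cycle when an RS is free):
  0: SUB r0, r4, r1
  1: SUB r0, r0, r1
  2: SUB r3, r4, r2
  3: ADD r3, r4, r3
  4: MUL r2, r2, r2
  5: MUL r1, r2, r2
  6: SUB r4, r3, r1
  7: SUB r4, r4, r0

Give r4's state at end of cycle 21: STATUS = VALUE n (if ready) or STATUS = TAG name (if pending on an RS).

c1: issue SUB r0<-Add1 | r0:Add1,r1:7,r2:8,r3:6,r4:7
c2: issue SUB r0<-Add2 | r0:Add2,r1:7,r2:8,r3:6,r4:7
c3: issue SUB r3<-Add3 | r0:Add2,r1:7,r2:8,r3:Add3,r4:7
c4: CDB Add1=0; issue ADD r3<-Add1 | r0:Add2,r1:7,r2:8,r3:Add1,r4:7
c5: issue MUL r2<-Mul1 | r0:Add2,r1:7,r2:Mul1,r3:Add1,r4:7
c6: CDB Add3=-1; issue MUL r1<-Mul2 | r0:Add2,r1:Mul2,r2:Mul1,r3:Add1,r4:7
c7: CDB Add2=-7; issue SUB r4<-Add2 | r0:-7,r1:Mul2,r2:Mul1,r3:Add1,r4:Add2
c8: issue SUB r4<-Add3 | r0:-7,r1:Mul2,r2:Mul1,r3:Add1,r4:Add3
c9: CDB Add1=6 | r0:-7,r1:Mul2,r2:Mul1,r3:6,r4:Add3
c10: CDB Mul1=64 | r0:-7,r1:Mul2,r2:64,r3:6,r4:Add3
c11: - | r0:-7,r1:Mul2,r2:64,r3:6,r4:Add3
c12: - | r0:-7,r1:Mul2,r2:64,r3:6,r4:Add3
c13: - | r0:-7,r1:Mul2,r2:64,r3:6,r4:Add3
c14: - | r0:-7,r1:Mul2,r2:64,r3:6,r4:Add3
c15: CDB Mul2=4096 | r0:-7,r1:4096,r2:64,r3:6,r4:Add3
c16: - | r0:-7,r1:4096,r2:64,r3:6,r4:Add3
c17: - | r0:-7,r1:4096,r2:64,r3:6,r4:Add3
c18: CDB Add2=-4090 | r0:-7,r1:4096,r2:64,r3:6,r4:Add3
c19: - | r0:-7,r1:4096,r2:64,r3:6,r4:Add3
c20: - | r0:-7,r1:4096,r2:64,r3:6,r4:Add3
c21: CDB Add3=-4083 | r0:-7,r1:4096,r2:64,r3:6,r4:-4083

STATUS = VALUE -4083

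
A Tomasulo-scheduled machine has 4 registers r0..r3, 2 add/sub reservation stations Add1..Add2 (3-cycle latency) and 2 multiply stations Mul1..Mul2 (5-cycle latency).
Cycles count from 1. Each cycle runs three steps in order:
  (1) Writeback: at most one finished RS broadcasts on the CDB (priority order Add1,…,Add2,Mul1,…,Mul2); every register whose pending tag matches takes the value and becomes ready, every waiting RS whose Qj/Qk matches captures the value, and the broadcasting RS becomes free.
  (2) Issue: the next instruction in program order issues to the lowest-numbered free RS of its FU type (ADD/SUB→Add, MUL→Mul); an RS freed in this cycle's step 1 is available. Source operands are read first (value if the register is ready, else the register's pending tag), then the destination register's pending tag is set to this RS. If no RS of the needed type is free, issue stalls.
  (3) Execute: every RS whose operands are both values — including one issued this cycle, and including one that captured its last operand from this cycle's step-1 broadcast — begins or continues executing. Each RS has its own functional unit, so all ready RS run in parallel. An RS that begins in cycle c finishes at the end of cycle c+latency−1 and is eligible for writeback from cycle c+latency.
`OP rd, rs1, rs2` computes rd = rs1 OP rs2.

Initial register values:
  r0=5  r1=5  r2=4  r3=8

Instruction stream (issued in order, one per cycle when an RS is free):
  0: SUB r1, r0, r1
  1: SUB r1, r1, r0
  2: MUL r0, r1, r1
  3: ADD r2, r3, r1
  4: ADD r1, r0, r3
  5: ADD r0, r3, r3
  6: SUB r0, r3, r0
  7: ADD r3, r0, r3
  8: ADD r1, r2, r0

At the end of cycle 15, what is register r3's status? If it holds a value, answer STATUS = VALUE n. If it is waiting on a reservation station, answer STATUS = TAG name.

  c1: issue SUB r1<-Add1  regs: r0:5,r1:Add1,r2:4,r3:8
  c2: issue SUB r1<-Add2  regs: r0:5,r1:Add2,r2:4,r3:8
  c3: issue MUL r0<-Mul1  regs: r0:Mul1,r1:Add2,r2:4,r3:8
  c4: CDB Add1=0; issue ADD r2<-Add1  regs: r0:Mul1,r1:Add2,r2:Add1,r3:8
  c5: stall  regs: r0:Mul1,r1:Add2,r2:Add1,r3:8
  c6: stall  regs: r0:Mul1,r1:Add2,r2:Add1,r3:8
  c7: CDB Add2=-5; issue ADD r1<-Add2  regs: r0:Mul1,r1:Add2,r2:Add1,r3:8
  c8: stall  regs: r0:Mul1,r1:Add2,r2:Add1,r3:8
  c9: stall  regs: r0:Mul1,r1:Add2,r2:Add1,r3:8
  c10: CDB Add1=3; issue ADD r0<-Add1  regs: r0:Add1,r1:Add2,r2:3,r3:8
  c11: stall  regs: r0:Add1,r1:Add2,r2:3,r3:8
  c12: CDB Mul1=25; stall  regs: r0:Add1,r1:Add2,r2:3,r3:8
  c13: CDB Add1=16; issue SUB r0<-Add1  regs: r0:Add1,r1:Add2,r2:3,r3:8
  c14: stall  regs: r0:Add1,r1:Add2,r2:3,r3:8
  c15: CDB Add2=33; issue ADD r3<-Add2  regs: r0:Add1,r1:33,r2:3,r3:Add2

STATUS = TAG Add2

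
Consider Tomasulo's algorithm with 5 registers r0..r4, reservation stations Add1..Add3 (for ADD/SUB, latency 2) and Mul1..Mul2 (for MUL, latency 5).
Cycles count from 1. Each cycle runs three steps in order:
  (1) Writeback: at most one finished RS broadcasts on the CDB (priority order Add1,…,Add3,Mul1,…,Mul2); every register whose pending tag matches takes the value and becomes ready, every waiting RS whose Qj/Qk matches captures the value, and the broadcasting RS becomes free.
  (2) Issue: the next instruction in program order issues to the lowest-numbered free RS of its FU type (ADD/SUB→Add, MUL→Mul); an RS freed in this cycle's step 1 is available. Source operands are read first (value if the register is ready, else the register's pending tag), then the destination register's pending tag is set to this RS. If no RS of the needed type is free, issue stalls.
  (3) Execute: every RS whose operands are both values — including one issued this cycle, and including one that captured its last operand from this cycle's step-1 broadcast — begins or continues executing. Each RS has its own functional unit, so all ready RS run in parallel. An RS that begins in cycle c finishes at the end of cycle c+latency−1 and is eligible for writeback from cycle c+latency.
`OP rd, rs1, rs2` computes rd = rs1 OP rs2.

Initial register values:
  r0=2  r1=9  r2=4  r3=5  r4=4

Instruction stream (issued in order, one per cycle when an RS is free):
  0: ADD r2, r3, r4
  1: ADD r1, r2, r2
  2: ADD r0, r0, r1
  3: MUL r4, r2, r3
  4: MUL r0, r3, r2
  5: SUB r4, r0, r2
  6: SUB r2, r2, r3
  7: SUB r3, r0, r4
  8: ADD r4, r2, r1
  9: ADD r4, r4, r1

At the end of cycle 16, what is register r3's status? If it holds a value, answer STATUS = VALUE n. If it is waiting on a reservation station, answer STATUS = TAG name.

STATUS = VALUE 9

c1: issue ADD r2<-Add1 | r0:2,r1:9,r2:Add1,r3:5,r4:4
c2: issue ADD r1<-Add2 | r0:2,r1:Add2,r2:Add1,r3:5,r4:4
c3: CDB Add1=9; issue ADD r0<-Add1 | r0:Add1,r1:Add2,r2:9,r3:5,r4:4
c4: issue MUL r4<-Mul1 | r0:Add1,r1:Add2,r2:9,r3:5,r4:Mul1
c5: CDB Add2=18; issue MUL r0<-Mul2 | r0:Mul2,r1:18,r2:9,r3:5,r4:Mul1
c6: issue SUB r4<-Add2 | r0:Mul2,r1:18,r2:9,r3:5,r4:Add2
c7: CDB Add1=20; issue SUB r2<-Add1 | r0:Mul2,r1:18,r2:Add1,r3:5,r4:Add2
c8: issue SUB r3<-Add3 | r0:Mul2,r1:18,r2:Add1,r3:Add3,r4:Add2
c9: CDB Add1=4; issue ADD r4<-Add1 | r0:Mul2,r1:18,r2:4,r3:Add3,r4:Add1
c10: CDB Mul1=45; stall | r0:Mul2,r1:18,r2:4,r3:Add3,r4:Add1
c11: CDB Add1=22; issue ADD r4<-Add1 | r0:Mul2,r1:18,r2:4,r3:Add3,r4:Add1
c12: CDB Mul2=45 | r0:45,r1:18,r2:4,r3:Add3,r4:Add1
c13: CDB Add1=40 | r0:45,r1:18,r2:4,r3:Add3,r4:40
c14: CDB Add2=36 | r0:45,r1:18,r2:4,r3:Add3,r4:40
c15: - | r0:45,r1:18,r2:4,r3:Add3,r4:40
c16: CDB Add3=9 | r0:45,r1:18,r2:4,r3:9,r4:40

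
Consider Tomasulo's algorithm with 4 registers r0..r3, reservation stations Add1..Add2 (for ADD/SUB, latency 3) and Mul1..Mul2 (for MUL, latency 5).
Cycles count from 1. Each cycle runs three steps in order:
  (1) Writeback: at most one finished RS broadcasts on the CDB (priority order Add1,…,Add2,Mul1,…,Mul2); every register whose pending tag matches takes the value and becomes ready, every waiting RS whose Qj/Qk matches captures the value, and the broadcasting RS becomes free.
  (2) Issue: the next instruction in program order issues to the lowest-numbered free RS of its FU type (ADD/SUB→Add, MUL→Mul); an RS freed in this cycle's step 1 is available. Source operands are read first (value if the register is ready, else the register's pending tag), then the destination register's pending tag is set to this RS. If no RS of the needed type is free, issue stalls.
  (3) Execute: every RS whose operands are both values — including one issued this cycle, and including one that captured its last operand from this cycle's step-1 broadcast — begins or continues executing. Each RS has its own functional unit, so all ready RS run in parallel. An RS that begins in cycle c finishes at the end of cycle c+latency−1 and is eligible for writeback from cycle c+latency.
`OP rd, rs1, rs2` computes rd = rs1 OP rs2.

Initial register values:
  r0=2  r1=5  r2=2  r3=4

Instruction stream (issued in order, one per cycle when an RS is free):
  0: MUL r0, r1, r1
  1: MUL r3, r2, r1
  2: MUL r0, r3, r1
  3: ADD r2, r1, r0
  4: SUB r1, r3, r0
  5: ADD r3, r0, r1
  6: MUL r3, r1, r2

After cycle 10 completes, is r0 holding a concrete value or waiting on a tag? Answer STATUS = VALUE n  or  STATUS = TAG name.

c1: issue MUL r0<-Mul1 | r0:Mul1,r1:5,r2:2,r3:4
c2: issue MUL r3<-Mul2 | r0:Mul1,r1:5,r2:2,r3:Mul2
c3: stall | r0:Mul1,r1:5,r2:2,r3:Mul2
c4: stall | r0:Mul1,r1:5,r2:2,r3:Mul2
c5: stall | r0:Mul1,r1:5,r2:2,r3:Mul2
c6: CDB Mul1=25; issue MUL r0<-Mul1 | r0:Mul1,r1:5,r2:2,r3:Mul2
c7: CDB Mul2=10; issue ADD r2<-Add1 | r0:Mul1,r1:5,r2:Add1,r3:10
c8: issue SUB r1<-Add2 | r0:Mul1,r1:Add2,r2:Add1,r3:10
c9: stall | r0:Mul1,r1:Add2,r2:Add1,r3:10
c10: stall | r0:Mul1,r1:Add2,r2:Add1,r3:10

STATUS = TAG Mul1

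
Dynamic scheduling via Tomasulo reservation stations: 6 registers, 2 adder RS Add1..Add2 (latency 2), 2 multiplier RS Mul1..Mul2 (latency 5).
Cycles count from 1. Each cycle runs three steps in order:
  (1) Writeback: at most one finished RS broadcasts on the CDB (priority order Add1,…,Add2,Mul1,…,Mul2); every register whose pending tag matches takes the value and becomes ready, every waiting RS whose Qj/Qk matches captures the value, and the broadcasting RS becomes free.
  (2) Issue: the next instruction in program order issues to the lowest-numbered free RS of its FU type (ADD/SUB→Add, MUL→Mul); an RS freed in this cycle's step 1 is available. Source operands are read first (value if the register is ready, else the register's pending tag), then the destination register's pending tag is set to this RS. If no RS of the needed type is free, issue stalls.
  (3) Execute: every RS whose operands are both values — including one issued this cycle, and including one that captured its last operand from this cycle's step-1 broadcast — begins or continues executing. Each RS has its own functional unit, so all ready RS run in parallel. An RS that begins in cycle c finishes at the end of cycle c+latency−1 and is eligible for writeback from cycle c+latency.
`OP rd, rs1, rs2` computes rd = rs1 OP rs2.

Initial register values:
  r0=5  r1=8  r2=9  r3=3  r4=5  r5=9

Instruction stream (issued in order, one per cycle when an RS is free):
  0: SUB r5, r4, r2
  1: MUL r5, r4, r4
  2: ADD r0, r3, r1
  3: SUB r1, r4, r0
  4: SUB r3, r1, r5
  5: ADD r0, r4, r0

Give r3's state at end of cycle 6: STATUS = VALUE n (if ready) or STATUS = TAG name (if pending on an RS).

c1: issue SUB r5<-Add1 | r0:5,r1:8,r2:9,r3:3,r4:5,r5:Add1
c2: issue MUL r5<-Mul1 | r0:5,r1:8,r2:9,r3:3,r4:5,r5:Mul1
c3: CDB Add1=-4; issue ADD r0<-Add1 | r0:Add1,r1:8,r2:9,r3:3,r4:5,r5:Mul1
c4: issue SUB r1<-Add2 | r0:Add1,r1:Add2,r2:9,r3:3,r4:5,r5:Mul1
c5: CDB Add1=11; issue SUB r3<-Add1 | r0:11,r1:Add2,r2:9,r3:Add1,r4:5,r5:Mul1
c6: stall | r0:11,r1:Add2,r2:9,r3:Add1,r4:5,r5:Mul1

STATUS = TAG Add1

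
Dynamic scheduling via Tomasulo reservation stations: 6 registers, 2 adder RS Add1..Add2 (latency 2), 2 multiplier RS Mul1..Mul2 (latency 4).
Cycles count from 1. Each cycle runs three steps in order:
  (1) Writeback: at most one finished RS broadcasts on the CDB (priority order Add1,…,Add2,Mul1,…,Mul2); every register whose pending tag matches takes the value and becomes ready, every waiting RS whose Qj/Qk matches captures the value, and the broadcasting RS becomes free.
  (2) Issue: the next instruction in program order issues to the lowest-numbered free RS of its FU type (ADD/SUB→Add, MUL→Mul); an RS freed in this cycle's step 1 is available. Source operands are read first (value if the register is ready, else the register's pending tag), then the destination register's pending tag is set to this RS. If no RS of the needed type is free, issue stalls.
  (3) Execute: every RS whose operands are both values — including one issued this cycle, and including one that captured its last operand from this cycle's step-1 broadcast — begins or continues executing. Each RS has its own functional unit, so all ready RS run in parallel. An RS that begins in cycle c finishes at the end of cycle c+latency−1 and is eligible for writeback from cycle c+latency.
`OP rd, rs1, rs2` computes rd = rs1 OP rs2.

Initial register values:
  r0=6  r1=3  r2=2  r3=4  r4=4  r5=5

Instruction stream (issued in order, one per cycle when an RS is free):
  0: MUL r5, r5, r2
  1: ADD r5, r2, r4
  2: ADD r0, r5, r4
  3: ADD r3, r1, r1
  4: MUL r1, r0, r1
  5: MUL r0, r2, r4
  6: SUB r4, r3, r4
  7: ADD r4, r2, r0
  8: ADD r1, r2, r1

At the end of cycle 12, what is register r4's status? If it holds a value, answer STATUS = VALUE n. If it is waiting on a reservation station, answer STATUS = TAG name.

cycle 1: issue MUL r5<-Mul1 // r0:6,r1:3,r2:2,r3:4,r4:4,r5:Mul1
cycle 2: issue ADD r5<-Add1 // r0:6,r1:3,r2:2,r3:4,r4:4,r5:Add1
cycle 3: issue ADD r0<-Add2 // r0:Add2,r1:3,r2:2,r3:4,r4:4,r5:Add1
cycle 4: CDB Add1=6; issue ADD r3<-Add1 // r0:Add2,r1:3,r2:2,r3:Add1,r4:4,r5:6
cycle 5: CDB Mul1=10; issue MUL r1<-Mul1 // r0:Add2,r1:Mul1,r2:2,r3:Add1,r4:4,r5:6
cycle 6: CDB Add1=6; issue MUL r0<-Mul2 // r0:Mul2,r1:Mul1,r2:2,r3:6,r4:4,r5:6
cycle 7: CDB Add2=10; issue SUB r4<-Add1 // r0:Mul2,r1:Mul1,r2:2,r3:6,r4:Add1,r5:6
cycle 8: issue ADD r4<-Add2 // r0:Mul2,r1:Mul1,r2:2,r3:6,r4:Add2,r5:6
cycle 9: CDB Add1=2; issue ADD r1<-Add1 // r0:Mul2,r1:Add1,r2:2,r3:6,r4:Add2,r5:6
cycle 10: CDB Mul2=8 // r0:8,r1:Add1,r2:2,r3:6,r4:Add2,r5:6
cycle 11: CDB Mul1=30 // r0:8,r1:Add1,r2:2,r3:6,r4:Add2,r5:6
cycle 12: CDB Add2=10 // r0:8,r1:Add1,r2:2,r3:6,r4:10,r5:6

STATUS = VALUE 10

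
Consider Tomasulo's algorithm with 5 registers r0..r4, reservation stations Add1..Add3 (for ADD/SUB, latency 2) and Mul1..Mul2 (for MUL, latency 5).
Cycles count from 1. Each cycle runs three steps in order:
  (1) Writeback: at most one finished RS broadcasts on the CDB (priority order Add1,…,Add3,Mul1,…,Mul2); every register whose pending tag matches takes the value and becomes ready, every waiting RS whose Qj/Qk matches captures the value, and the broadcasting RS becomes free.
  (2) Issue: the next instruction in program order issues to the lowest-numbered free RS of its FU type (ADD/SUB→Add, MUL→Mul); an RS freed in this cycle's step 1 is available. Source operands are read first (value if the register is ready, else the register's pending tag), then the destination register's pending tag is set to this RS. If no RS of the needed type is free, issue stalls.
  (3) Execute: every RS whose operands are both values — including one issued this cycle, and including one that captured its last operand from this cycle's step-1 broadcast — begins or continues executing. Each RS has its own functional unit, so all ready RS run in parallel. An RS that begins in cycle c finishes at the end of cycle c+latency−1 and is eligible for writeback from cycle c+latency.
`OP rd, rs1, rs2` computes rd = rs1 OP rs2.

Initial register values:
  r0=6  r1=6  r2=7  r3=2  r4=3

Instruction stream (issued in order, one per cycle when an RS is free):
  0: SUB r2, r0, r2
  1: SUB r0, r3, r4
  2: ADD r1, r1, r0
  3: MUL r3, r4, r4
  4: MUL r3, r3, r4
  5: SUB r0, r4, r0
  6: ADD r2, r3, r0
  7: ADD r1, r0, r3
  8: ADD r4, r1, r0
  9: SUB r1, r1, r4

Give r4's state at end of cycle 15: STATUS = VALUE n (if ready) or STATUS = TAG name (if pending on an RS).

c1: issue SUB r2<-Add1 | r0:6,r1:6,r2:Add1,r3:2,r4:3
c2: issue SUB r0<-Add2 | r0:Add2,r1:6,r2:Add1,r3:2,r4:3
c3: CDB Add1=-1; issue ADD r1<-Add1 | r0:Add2,r1:Add1,r2:-1,r3:2,r4:3
c4: CDB Add2=-1; issue MUL r3<-Mul1 | r0:-1,r1:Add1,r2:-1,r3:Mul1,r4:3
c5: issue MUL r3<-Mul2 | r0:-1,r1:Add1,r2:-1,r3:Mul2,r4:3
c6: CDB Add1=5; issue SUB r0<-Add1 | r0:Add1,r1:5,r2:-1,r3:Mul2,r4:3
c7: issue ADD r2<-Add2 | r0:Add1,r1:5,r2:Add2,r3:Mul2,r4:3
c8: CDB Add1=4; issue ADD r1<-Add1 | r0:4,r1:Add1,r2:Add2,r3:Mul2,r4:3
c9: CDB Mul1=9; issue ADD r4<-Add3 | r0:4,r1:Add1,r2:Add2,r3:Mul2,r4:Add3
c10: stall | r0:4,r1:Add1,r2:Add2,r3:Mul2,r4:Add3
c11: stall | r0:4,r1:Add1,r2:Add2,r3:Mul2,r4:Add3
c12: stall | r0:4,r1:Add1,r2:Add2,r3:Mul2,r4:Add3
c13: stall | r0:4,r1:Add1,r2:Add2,r3:Mul2,r4:Add3
c14: CDB Mul2=27; stall | r0:4,r1:Add1,r2:Add2,r3:27,r4:Add3
c15: stall | r0:4,r1:Add1,r2:Add2,r3:27,r4:Add3

STATUS = TAG Add3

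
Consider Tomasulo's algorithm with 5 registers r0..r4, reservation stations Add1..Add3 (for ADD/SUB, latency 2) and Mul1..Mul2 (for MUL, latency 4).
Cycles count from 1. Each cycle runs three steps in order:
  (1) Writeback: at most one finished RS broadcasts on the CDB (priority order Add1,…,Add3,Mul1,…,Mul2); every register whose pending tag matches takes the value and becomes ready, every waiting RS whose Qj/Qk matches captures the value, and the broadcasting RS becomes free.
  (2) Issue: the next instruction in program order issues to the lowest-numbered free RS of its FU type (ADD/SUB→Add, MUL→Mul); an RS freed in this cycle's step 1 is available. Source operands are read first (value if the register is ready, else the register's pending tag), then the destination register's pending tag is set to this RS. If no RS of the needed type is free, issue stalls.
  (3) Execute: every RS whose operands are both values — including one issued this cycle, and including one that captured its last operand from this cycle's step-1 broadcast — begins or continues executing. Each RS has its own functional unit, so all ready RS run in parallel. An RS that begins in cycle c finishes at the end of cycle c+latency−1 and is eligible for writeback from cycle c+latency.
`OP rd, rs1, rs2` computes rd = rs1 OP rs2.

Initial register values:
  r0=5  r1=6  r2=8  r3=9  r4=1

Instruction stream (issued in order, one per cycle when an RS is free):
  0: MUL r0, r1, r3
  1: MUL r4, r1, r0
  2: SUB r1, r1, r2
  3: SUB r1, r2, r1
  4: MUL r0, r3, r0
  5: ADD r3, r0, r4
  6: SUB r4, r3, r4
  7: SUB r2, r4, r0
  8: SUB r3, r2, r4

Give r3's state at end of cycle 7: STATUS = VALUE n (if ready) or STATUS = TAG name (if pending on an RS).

c1: issue MUL r0<-Mul1 | r0:Mul1,r1:6,r2:8,r3:9,r4:1
c2: issue MUL r4<-Mul2 | r0:Mul1,r1:6,r2:8,r3:9,r4:Mul2
c3: issue SUB r1<-Add1 | r0:Mul1,r1:Add1,r2:8,r3:9,r4:Mul2
c4: issue SUB r1<-Add2 | r0:Mul1,r1:Add2,r2:8,r3:9,r4:Mul2
c5: CDB Add1=-2; stall | r0:Mul1,r1:Add2,r2:8,r3:9,r4:Mul2
c6: CDB Mul1=54; issue MUL r0<-Mul1 | r0:Mul1,r1:Add2,r2:8,r3:9,r4:Mul2
c7: CDB Add2=10; issue ADD r3<-Add1 | r0:Mul1,r1:10,r2:8,r3:Add1,r4:Mul2

STATUS = TAG Add1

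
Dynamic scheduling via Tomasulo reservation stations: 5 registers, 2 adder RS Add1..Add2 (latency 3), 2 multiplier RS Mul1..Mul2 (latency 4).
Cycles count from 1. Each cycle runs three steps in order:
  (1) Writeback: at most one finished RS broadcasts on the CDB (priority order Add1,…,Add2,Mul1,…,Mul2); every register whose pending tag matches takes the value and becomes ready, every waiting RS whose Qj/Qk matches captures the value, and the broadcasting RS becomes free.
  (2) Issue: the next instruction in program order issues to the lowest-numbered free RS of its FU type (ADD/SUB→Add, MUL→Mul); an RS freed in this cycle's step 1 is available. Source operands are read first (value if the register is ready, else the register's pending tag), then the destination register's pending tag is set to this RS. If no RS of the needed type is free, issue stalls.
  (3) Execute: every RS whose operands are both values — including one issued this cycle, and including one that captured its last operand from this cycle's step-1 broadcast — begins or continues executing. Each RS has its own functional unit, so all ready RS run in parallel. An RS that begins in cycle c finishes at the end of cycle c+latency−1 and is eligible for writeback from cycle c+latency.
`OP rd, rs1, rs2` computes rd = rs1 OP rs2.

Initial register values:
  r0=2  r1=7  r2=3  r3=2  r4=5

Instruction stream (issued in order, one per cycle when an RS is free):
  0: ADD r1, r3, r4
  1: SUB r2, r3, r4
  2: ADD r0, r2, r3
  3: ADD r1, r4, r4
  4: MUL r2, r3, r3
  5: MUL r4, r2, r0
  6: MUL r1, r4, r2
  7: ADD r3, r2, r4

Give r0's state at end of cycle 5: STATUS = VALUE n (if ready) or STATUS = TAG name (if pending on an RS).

cycle 1: issue ADD r1<-Add1 // r0:2,r1:Add1,r2:3,r3:2,r4:5
cycle 2: issue SUB r2<-Add2 // r0:2,r1:Add1,r2:Add2,r3:2,r4:5
cycle 3: stall // r0:2,r1:Add1,r2:Add2,r3:2,r4:5
cycle 4: CDB Add1=7; issue ADD r0<-Add1 // r0:Add1,r1:7,r2:Add2,r3:2,r4:5
cycle 5: CDB Add2=-3; issue ADD r1<-Add2 // r0:Add1,r1:Add2,r2:-3,r3:2,r4:5

STATUS = TAG Add1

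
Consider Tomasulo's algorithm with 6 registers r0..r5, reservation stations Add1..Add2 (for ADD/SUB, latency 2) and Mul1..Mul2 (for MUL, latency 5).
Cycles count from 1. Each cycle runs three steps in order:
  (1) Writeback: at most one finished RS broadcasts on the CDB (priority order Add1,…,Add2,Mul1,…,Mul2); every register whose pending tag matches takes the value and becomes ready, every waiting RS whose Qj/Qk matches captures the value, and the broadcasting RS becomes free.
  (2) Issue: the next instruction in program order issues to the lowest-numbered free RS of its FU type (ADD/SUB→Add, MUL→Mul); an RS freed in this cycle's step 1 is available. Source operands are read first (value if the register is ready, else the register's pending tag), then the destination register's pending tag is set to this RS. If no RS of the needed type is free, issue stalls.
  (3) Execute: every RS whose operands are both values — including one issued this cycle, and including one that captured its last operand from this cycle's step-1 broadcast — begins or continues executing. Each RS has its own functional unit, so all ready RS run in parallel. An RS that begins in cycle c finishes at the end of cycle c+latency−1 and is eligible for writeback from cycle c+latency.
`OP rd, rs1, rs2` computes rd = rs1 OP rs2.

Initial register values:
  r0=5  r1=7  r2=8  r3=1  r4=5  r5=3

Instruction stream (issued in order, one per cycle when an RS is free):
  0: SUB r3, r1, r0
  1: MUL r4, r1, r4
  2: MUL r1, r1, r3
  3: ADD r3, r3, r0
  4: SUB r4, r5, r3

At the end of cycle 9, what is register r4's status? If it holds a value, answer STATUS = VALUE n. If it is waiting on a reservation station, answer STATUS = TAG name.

c1: issue SUB r3<-Add1 | r0:5,r1:7,r2:8,r3:Add1,r4:5,r5:3
c2: issue MUL r4<-Mul1 | r0:5,r1:7,r2:8,r3:Add1,r4:Mul1,r5:3
c3: CDB Add1=2; issue MUL r1<-Mul2 | r0:5,r1:Mul2,r2:8,r3:2,r4:Mul1,r5:3
c4: issue ADD r3<-Add1 | r0:5,r1:Mul2,r2:8,r3:Add1,r4:Mul1,r5:3
c5: issue SUB r4<-Add2 | r0:5,r1:Mul2,r2:8,r3:Add1,r4:Add2,r5:3
c6: CDB Add1=7 | r0:5,r1:Mul2,r2:8,r3:7,r4:Add2,r5:3
c7: CDB Mul1=35 | r0:5,r1:Mul2,r2:8,r3:7,r4:Add2,r5:3
c8: CDB Add2=-4 | r0:5,r1:Mul2,r2:8,r3:7,r4:-4,r5:3
c9: CDB Mul2=14 | r0:5,r1:14,r2:8,r3:7,r4:-4,r5:3

STATUS = VALUE -4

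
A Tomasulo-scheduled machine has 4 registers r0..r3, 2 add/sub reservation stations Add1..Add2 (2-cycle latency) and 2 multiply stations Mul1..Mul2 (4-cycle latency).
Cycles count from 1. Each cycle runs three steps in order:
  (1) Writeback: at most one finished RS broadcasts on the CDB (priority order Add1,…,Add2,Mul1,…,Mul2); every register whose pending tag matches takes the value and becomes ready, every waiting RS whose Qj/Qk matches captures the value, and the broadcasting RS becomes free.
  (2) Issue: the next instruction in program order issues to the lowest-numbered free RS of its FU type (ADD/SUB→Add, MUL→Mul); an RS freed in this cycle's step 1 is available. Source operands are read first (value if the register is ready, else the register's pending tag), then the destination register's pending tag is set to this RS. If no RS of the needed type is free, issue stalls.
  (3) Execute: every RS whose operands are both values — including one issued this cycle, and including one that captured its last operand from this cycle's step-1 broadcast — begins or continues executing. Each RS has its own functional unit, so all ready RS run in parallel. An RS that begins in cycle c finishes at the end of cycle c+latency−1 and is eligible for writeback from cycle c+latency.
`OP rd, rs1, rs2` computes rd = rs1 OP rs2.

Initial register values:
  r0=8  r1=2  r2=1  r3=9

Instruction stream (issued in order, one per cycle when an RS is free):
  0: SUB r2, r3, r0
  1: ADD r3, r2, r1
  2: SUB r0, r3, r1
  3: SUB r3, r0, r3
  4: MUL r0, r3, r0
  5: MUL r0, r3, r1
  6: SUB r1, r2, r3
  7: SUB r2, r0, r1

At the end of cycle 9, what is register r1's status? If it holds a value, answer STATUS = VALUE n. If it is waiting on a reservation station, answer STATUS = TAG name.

STATUS = TAG Add1

cycle 1: issue SUB r2<-Add1 // r0:8,r1:2,r2:Add1,r3:9
cycle 2: issue ADD r3<-Add2 // r0:8,r1:2,r2:Add1,r3:Add2
cycle 3: CDB Add1=1; issue SUB r0<-Add1 // r0:Add1,r1:2,r2:1,r3:Add2
cycle 4: stall // r0:Add1,r1:2,r2:1,r3:Add2
cycle 5: CDB Add2=3; issue SUB r3<-Add2 // r0:Add1,r1:2,r2:1,r3:Add2
cycle 6: issue MUL r0<-Mul1 // r0:Mul1,r1:2,r2:1,r3:Add2
cycle 7: CDB Add1=1; issue MUL r0<-Mul2 // r0:Mul2,r1:2,r2:1,r3:Add2
cycle 8: issue SUB r1<-Add1 // r0:Mul2,r1:Add1,r2:1,r3:Add2
cycle 9: CDB Add2=-2; issue SUB r2<-Add2 // r0:Mul2,r1:Add1,r2:Add2,r3:-2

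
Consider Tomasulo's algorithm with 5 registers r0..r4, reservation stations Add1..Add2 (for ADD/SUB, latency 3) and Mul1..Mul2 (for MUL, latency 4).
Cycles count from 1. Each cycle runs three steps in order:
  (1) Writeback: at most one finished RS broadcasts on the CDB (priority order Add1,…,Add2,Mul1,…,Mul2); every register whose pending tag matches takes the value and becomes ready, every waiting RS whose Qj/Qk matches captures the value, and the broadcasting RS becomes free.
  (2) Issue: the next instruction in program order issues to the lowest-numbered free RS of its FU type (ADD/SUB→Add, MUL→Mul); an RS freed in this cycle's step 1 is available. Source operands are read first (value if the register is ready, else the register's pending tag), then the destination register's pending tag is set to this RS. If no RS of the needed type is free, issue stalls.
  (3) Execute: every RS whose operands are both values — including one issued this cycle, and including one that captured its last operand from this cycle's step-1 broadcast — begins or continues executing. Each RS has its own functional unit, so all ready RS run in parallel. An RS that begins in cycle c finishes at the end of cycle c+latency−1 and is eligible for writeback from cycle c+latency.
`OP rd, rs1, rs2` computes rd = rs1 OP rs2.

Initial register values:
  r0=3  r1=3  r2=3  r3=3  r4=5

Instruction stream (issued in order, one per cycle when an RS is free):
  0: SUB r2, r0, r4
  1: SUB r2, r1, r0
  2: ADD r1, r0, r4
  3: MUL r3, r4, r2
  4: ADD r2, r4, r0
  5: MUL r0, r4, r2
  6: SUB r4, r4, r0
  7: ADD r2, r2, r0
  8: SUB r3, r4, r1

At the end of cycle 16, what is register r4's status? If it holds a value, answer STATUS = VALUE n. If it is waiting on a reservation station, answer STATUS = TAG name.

STATUS = VALUE -35

  c1: issue SUB r2<-Add1  regs: r0:3,r1:3,r2:Add1,r3:3,r4:5
  c2: issue SUB r2<-Add2  regs: r0:3,r1:3,r2:Add2,r3:3,r4:5
  c3: stall  regs: r0:3,r1:3,r2:Add2,r3:3,r4:5
  c4: CDB Add1=-2; issue ADD r1<-Add1  regs: r0:3,r1:Add1,r2:Add2,r3:3,r4:5
  c5: CDB Add2=0; issue MUL r3<-Mul1  regs: r0:3,r1:Add1,r2:0,r3:Mul1,r4:5
  c6: issue ADD r2<-Add2  regs: r0:3,r1:Add1,r2:Add2,r3:Mul1,r4:5
  c7: CDB Add1=8; issue MUL r0<-Mul2  regs: r0:Mul2,r1:8,r2:Add2,r3:Mul1,r4:5
  c8: issue SUB r4<-Add1  regs: r0:Mul2,r1:8,r2:Add2,r3:Mul1,r4:Add1
  c9: CDB Add2=8; issue ADD r2<-Add2  regs: r0:Mul2,r1:8,r2:Add2,r3:Mul1,r4:Add1
  c10: CDB Mul1=0; stall  regs: r0:Mul2,r1:8,r2:Add2,r3:0,r4:Add1
  c11: stall  regs: r0:Mul2,r1:8,r2:Add2,r3:0,r4:Add1
  c12: stall  regs: r0:Mul2,r1:8,r2:Add2,r3:0,r4:Add1
  c13: CDB Mul2=40; stall  regs: r0:40,r1:8,r2:Add2,r3:0,r4:Add1
  c14: stall  regs: r0:40,r1:8,r2:Add2,r3:0,r4:Add1
  c15: stall  regs: r0:40,r1:8,r2:Add2,r3:0,r4:Add1
  c16: CDB Add1=-35; issue SUB r3<-Add1  regs: r0:40,r1:8,r2:Add2,r3:Add1,r4:-35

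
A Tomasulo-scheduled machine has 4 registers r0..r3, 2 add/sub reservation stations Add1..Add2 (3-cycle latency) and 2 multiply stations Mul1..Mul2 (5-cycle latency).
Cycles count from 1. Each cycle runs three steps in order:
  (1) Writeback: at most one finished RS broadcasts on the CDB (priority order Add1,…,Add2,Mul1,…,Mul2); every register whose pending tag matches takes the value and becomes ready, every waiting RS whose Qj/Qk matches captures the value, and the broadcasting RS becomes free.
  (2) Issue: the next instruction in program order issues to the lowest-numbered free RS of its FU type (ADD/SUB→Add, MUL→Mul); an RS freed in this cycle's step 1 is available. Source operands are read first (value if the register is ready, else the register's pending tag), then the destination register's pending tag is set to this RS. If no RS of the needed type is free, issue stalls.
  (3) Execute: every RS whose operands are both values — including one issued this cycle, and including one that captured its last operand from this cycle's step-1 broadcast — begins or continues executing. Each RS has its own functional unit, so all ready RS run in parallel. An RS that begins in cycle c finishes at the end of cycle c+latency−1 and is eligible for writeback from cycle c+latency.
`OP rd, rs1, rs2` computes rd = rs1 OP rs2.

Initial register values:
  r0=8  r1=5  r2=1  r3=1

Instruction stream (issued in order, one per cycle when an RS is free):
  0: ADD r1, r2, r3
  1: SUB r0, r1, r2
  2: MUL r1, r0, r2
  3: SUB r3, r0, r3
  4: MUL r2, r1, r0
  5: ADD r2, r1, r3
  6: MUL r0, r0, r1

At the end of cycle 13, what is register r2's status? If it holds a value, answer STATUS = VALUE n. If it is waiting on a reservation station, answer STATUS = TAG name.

  c1: issue ADD r1<-Add1  regs: r0:8,r1:Add1,r2:1,r3:1
  c2: issue SUB r0<-Add2  regs: r0:Add2,r1:Add1,r2:1,r3:1
  c3: issue MUL r1<-Mul1  regs: r0:Add2,r1:Mul1,r2:1,r3:1
  c4: CDB Add1=2; issue SUB r3<-Add1  regs: r0:Add2,r1:Mul1,r2:1,r3:Add1
  c5: issue MUL r2<-Mul2  regs: r0:Add2,r1:Mul1,r2:Mul2,r3:Add1
  c6: stall  regs: r0:Add2,r1:Mul1,r2:Mul2,r3:Add1
  c7: CDB Add2=1; issue ADD r2<-Add2  regs: r0:1,r1:Mul1,r2:Add2,r3:Add1
  c8: stall  regs: r0:1,r1:Mul1,r2:Add2,r3:Add1
  c9: stall  regs: r0:1,r1:Mul1,r2:Add2,r3:Add1
  c10: CDB Add1=0; stall  regs: r0:1,r1:Mul1,r2:Add2,r3:0
  c11: stall  regs: r0:1,r1:Mul1,r2:Add2,r3:0
  c12: CDB Mul1=1; issue MUL r0<-Mul1  regs: r0:Mul1,r1:1,r2:Add2,r3:0
  c13: -  regs: r0:Mul1,r1:1,r2:Add2,r3:0

STATUS = TAG Add2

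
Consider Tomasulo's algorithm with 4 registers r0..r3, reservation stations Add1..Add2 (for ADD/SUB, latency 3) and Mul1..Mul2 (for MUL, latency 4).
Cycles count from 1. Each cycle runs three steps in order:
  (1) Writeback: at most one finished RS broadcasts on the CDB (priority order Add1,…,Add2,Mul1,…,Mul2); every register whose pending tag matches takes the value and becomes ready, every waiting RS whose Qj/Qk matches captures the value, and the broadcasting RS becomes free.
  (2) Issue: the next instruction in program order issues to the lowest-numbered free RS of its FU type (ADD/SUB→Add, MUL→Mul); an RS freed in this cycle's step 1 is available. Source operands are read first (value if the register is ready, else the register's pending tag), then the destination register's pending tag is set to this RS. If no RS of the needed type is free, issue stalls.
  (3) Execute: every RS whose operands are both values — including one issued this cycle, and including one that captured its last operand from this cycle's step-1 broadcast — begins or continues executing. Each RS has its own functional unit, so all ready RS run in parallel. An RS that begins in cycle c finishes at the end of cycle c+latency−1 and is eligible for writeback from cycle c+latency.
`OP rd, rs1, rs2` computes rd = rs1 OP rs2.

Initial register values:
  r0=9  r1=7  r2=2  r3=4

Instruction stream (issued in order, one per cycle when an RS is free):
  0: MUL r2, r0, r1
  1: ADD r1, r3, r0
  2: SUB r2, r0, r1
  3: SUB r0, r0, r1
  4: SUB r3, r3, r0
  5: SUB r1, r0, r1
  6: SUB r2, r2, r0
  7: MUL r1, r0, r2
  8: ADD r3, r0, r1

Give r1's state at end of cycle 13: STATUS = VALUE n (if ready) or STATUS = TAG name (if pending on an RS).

  c1: issue MUL r2<-Mul1  regs: r0:9,r1:7,r2:Mul1,r3:4
  c2: issue ADD r1<-Add1  regs: r0:9,r1:Add1,r2:Mul1,r3:4
  c3: issue SUB r2<-Add2  regs: r0:9,r1:Add1,r2:Add2,r3:4
  c4: stall  regs: r0:9,r1:Add1,r2:Add2,r3:4
  c5: CDB Add1=13; issue SUB r0<-Add1  regs: r0:Add1,r1:13,r2:Add2,r3:4
  c6: CDB Mul1=63; stall  regs: r0:Add1,r1:13,r2:Add2,r3:4
  c7: stall  regs: r0:Add1,r1:13,r2:Add2,r3:4
  c8: CDB Add1=-4; issue SUB r3<-Add1  regs: r0:-4,r1:13,r2:Add2,r3:Add1
  c9: CDB Add2=-4; issue SUB r1<-Add2  regs: r0:-4,r1:Add2,r2:-4,r3:Add1
  c10: stall  regs: r0:-4,r1:Add2,r2:-4,r3:Add1
  c11: CDB Add1=8; issue SUB r2<-Add1  regs: r0:-4,r1:Add2,r2:Add1,r3:8
  c12: CDB Add2=-17; issue MUL r1<-Mul1  regs: r0:-4,r1:Mul1,r2:Add1,r3:8
  c13: issue ADD r3<-Add2  regs: r0:-4,r1:Mul1,r2:Add1,r3:Add2

STATUS = TAG Mul1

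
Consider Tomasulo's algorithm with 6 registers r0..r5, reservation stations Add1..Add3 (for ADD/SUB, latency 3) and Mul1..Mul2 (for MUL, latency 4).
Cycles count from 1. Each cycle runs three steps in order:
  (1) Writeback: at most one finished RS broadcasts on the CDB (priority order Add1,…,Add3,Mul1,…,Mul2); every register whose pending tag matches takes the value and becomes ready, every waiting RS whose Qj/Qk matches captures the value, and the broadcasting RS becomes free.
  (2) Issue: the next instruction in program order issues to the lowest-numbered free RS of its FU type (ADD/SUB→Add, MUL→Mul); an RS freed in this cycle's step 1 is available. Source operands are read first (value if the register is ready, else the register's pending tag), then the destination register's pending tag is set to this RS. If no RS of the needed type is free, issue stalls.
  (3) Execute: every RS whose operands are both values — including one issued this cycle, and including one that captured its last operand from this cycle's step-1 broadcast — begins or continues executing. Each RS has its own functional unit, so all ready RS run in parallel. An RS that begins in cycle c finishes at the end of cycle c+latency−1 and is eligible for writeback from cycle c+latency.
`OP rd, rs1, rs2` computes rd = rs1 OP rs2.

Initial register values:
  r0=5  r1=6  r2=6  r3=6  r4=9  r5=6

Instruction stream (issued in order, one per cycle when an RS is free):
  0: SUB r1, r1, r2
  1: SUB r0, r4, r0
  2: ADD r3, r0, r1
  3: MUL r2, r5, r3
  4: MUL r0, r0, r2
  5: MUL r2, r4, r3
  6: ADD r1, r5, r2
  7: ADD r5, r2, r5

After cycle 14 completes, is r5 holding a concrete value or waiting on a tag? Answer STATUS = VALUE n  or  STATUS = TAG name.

  c1: issue SUB r1<-Add1  regs: r0:5,r1:Add1,r2:6,r3:6,r4:9,r5:6
  c2: issue SUB r0<-Add2  regs: r0:Add2,r1:Add1,r2:6,r3:6,r4:9,r5:6
  c3: issue ADD r3<-Add3  regs: r0:Add2,r1:Add1,r2:6,r3:Add3,r4:9,r5:6
  c4: CDB Add1=0; issue MUL r2<-Mul1  regs: r0:Add2,r1:0,r2:Mul1,r3:Add3,r4:9,r5:6
  c5: CDB Add2=4; issue MUL r0<-Mul2  regs: r0:Mul2,r1:0,r2:Mul1,r3:Add3,r4:9,r5:6
  c6: stall  regs: r0:Mul2,r1:0,r2:Mul1,r3:Add3,r4:9,r5:6
  c7: stall  regs: r0:Mul2,r1:0,r2:Mul1,r3:Add3,r4:9,r5:6
  c8: CDB Add3=4; stall  regs: r0:Mul2,r1:0,r2:Mul1,r3:4,r4:9,r5:6
  c9: stall  regs: r0:Mul2,r1:0,r2:Mul1,r3:4,r4:9,r5:6
  c10: stall  regs: r0:Mul2,r1:0,r2:Mul1,r3:4,r4:9,r5:6
  c11: stall  regs: r0:Mul2,r1:0,r2:Mul1,r3:4,r4:9,r5:6
  c12: CDB Mul1=24; issue MUL r2<-Mul1  regs: r0:Mul2,r1:0,r2:Mul1,r3:4,r4:9,r5:6
  c13: issue ADD r1<-Add1  regs: r0:Mul2,r1:Add1,r2:Mul1,r3:4,r4:9,r5:6
  c14: issue ADD r5<-Add2  regs: r0:Mul2,r1:Add1,r2:Mul1,r3:4,r4:9,r5:Add2

STATUS = TAG Add2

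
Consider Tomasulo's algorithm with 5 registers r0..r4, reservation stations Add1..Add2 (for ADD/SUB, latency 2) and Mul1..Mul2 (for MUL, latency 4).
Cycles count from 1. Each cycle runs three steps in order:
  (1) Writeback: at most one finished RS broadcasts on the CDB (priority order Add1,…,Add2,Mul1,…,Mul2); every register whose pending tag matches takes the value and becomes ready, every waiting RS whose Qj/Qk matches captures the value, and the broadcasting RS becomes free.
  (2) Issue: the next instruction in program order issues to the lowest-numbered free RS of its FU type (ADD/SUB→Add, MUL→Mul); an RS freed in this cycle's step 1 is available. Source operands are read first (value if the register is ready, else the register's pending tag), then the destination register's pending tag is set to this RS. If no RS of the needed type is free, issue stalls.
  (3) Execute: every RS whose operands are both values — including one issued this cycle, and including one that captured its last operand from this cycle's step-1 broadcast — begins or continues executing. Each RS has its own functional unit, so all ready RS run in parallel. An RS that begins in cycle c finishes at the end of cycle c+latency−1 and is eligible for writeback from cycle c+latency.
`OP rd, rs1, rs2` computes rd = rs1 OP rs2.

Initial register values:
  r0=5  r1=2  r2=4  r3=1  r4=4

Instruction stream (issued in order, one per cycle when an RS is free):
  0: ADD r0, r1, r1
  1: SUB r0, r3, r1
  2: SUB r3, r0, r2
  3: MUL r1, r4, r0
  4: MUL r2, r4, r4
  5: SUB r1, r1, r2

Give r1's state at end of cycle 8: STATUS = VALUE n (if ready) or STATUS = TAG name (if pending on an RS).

STATUS = TAG Add1

cycle 1: issue ADD r0<-Add1 // r0:Add1,r1:2,r2:4,r3:1,r4:4
cycle 2: issue SUB r0<-Add2 // r0:Add2,r1:2,r2:4,r3:1,r4:4
cycle 3: CDB Add1=4; issue SUB r3<-Add1 // r0:Add2,r1:2,r2:4,r3:Add1,r4:4
cycle 4: CDB Add2=-1; issue MUL r1<-Mul1 // r0:-1,r1:Mul1,r2:4,r3:Add1,r4:4
cycle 5: issue MUL r2<-Mul2 // r0:-1,r1:Mul1,r2:Mul2,r3:Add1,r4:4
cycle 6: CDB Add1=-5; issue SUB r1<-Add1 // r0:-1,r1:Add1,r2:Mul2,r3:-5,r4:4
cycle 7: - // r0:-1,r1:Add1,r2:Mul2,r3:-5,r4:4
cycle 8: CDB Mul1=-4 // r0:-1,r1:Add1,r2:Mul2,r3:-5,r4:4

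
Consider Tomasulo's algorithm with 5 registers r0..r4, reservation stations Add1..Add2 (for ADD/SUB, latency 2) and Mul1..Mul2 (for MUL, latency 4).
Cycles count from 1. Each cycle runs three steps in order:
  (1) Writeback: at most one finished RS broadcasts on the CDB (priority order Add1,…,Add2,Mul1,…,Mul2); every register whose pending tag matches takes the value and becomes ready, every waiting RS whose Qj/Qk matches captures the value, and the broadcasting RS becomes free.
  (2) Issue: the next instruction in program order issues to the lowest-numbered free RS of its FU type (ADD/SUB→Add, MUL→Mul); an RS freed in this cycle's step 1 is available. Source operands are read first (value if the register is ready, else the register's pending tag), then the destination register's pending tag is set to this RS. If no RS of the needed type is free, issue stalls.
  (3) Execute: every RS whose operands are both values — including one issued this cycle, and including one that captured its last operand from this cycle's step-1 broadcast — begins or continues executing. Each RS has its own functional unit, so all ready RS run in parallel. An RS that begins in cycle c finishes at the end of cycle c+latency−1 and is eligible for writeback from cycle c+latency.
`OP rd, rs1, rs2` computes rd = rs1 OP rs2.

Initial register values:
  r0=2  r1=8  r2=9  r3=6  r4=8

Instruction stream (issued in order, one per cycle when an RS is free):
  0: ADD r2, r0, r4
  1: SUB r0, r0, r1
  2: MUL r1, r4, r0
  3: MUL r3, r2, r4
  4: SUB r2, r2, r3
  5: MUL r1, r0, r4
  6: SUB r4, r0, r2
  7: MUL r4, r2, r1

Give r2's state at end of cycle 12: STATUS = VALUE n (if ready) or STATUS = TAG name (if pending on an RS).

STATUS = VALUE -70

  c1: issue ADD r2<-Add1  regs: r0:2,r1:8,r2:Add1,r3:6,r4:8
  c2: issue SUB r0<-Add2  regs: r0:Add2,r1:8,r2:Add1,r3:6,r4:8
  c3: CDB Add1=10; issue MUL r1<-Mul1  regs: r0:Add2,r1:Mul1,r2:10,r3:6,r4:8
  c4: CDB Add2=-6; issue MUL r3<-Mul2  regs: r0:-6,r1:Mul1,r2:10,r3:Mul2,r4:8
  c5: issue SUB r2<-Add1  regs: r0:-6,r1:Mul1,r2:Add1,r3:Mul2,r4:8
  c6: stall  regs: r0:-6,r1:Mul1,r2:Add1,r3:Mul2,r4:8
  c7: stall  regs: r0:-6,r1:Mul1,r2:Add1,r3:Mul2,r4:8
  c8: CDB Mul1=-48; issue MUL r1<-Mul1  regs: r0:-6,r1:Mul1,r2:Add1,r3:Mul2,r4:8
  c9: CDB Mul2=80; issue SUB r4<-Add2  regs: r0:-6,r1:Mul1,r2:Add1,r3:80,r4:Add2
  c10: issue MUL r4<-Mul2  regs: r0:-6,r1:Mul1,r2:Add1,r3:80,r4:Mul2
  c11: CDB Add1=-70  regs: r0:-6,r1:Mul1,r2:-70,r3:80,r4:Mul2
  c12: CDB Mul1=-48  regs: r0:-6,r1:-48,r2:-70,r3:80,r4:Mul2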